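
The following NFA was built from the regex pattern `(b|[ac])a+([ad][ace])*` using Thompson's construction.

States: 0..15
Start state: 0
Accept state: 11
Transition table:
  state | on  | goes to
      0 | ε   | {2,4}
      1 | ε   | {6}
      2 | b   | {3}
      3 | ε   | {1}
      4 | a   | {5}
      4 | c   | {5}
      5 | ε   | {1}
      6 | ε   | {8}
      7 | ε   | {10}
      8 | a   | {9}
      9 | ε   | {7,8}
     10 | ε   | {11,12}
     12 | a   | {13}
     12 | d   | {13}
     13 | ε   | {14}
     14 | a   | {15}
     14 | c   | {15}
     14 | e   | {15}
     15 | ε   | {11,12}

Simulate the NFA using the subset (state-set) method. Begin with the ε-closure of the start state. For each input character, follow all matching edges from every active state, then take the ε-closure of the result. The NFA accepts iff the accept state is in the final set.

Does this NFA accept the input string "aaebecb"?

S₀ = ε-closure({0}) = {0,2,4}
'a' @ 1: {1,5,6,8}
'a' @ 2: {7,8,9,10,11,12}  [accepting]
'e' @ 3: {}  — state set empty
rest 'becb' ignored (set empty)
end set {} — state 11 not in

Answer: REJECT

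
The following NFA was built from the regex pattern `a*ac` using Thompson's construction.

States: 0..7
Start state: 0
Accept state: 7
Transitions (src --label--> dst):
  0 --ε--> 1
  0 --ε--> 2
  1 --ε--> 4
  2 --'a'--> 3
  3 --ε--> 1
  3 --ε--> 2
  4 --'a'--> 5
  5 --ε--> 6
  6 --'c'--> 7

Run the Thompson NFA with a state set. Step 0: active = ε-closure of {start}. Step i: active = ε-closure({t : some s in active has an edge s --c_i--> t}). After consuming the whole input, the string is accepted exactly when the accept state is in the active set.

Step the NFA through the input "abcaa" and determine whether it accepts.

initial (ε-close {0}): {0,1,2,4}
'a' @ 1: {1,2,3,4,5,6}
'b' @ 2: {}  — state set empty
rest 'caa' ignored (set empty)
final: {}; accept 7 not in set

Answer: REJECT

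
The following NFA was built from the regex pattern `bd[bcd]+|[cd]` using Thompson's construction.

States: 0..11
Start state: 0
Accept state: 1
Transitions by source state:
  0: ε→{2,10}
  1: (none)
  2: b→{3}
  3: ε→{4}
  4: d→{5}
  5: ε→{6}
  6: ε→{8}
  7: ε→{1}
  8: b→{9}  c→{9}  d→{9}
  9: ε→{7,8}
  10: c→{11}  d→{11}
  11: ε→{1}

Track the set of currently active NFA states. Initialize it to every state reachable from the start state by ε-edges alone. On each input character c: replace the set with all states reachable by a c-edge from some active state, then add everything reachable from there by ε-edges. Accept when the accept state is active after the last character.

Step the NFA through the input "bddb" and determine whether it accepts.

S₀ = ε-closure({0}) = {0,2,10}
'b' @ 1: {3,4}
'd' @ 2: {5,6,8}
'd' @ 3: {1,7,8,9}  [accepting]
'b' @ 4: {1,7,8,9}  [accepting]
after full input: {1,7,8,9}  (accept=1 in)

Answer: ACCEPT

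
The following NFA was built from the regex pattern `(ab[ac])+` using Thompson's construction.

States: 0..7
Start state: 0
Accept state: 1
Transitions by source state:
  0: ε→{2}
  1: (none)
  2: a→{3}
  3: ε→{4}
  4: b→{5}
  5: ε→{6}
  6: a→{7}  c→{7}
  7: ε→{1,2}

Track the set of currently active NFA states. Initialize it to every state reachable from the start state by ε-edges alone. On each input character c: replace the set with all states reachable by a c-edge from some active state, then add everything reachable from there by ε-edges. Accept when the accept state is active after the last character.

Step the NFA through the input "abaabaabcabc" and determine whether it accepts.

start: ε-closure({0}) = {0,2}
'a' @ 1: {3,4}
'b' @ 2: {5,6}
'a' @ 3: {1,2,7}  (accept∈set)
'a' @ 4: {3,4}
'b' @ 5: {5,6}
'a' @ 6: {1,2,7}  (accept∈set)
'a' @ 7: {3,4}
'b' @ 8: {5,6}
'c' @ 9: {1,2,7}  (accept∈set)
'a' @ 10: {3,4}
'b' @ 11: {5,6}
'c' @ 12: {1,2,7}  (accept∈set)
after full input: {1,2,7}  (accept=1 in)

Answer: ACCEPT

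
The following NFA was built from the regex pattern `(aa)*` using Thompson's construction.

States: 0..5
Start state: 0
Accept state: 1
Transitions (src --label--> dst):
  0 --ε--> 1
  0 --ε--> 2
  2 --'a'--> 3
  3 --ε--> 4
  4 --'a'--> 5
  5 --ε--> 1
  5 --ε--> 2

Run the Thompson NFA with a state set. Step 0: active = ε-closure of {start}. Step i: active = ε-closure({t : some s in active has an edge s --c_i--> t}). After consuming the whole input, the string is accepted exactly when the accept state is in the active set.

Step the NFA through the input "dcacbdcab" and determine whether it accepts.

start: ε-closure({0}) = {0,1,2}
'd' @ 1: {}  — state set empty
rest 'cacbdcab' ignored (set empty)
end set {} — state 1 not in

Answer: REJECT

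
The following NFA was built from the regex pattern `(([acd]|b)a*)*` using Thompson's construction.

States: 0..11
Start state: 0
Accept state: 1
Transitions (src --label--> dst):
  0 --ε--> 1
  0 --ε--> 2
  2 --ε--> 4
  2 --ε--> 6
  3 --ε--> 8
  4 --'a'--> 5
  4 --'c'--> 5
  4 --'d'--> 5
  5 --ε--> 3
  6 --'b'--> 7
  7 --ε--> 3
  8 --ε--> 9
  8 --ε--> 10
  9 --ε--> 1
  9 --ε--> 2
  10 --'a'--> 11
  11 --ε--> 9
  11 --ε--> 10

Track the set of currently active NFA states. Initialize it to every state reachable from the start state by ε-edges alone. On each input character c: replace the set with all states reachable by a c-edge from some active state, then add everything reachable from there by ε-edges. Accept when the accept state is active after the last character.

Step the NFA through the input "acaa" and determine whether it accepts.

initial (ε-close {0}): {0,1,2,4,6}
'a' @ 1: {1,2,3,4,5,6,8,9,10}  (accept∈set)
'c' @ 2: {1,2,3,4,5,6,8,9,10}  (accept∈set)
'a' @ 3: {1,2,3,4,5,6,8,9,10,11}  (accept∈set)
'a' @ 4: {1,2,3,4,5,6,8,9,10,11}  (accept∈set)
after full input: {1,2,3,4,5,6,8,9,10,11}  (accept=1 in)

Answer: ACCEPT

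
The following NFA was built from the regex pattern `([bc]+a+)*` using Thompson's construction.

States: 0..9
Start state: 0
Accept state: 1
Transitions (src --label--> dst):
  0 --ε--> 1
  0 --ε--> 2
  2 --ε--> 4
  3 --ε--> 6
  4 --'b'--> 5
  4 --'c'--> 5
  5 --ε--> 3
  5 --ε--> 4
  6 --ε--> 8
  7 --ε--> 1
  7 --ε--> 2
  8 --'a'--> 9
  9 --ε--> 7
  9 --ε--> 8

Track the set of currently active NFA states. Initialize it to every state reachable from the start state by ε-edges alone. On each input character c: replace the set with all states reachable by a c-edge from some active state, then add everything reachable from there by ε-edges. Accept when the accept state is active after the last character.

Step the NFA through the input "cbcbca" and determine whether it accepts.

S₀ = ε-closure({0}) = {0,1,2,4}
'c' @ 1: {3,4,5,6,8}
'b' @ 2: {3,4,5,6,8}
'c' @ 3: {3,4,5,6,8}
'b' @ 4: {3,4,5,6,8}
'c' @ 5: {3,4,5,6,8}
'a' @ 6: {1,2,4,7,8,9}  (accept∈set)
final: {1,2,4,7,8,9}; accept 1 in set

Answer: ACCEPT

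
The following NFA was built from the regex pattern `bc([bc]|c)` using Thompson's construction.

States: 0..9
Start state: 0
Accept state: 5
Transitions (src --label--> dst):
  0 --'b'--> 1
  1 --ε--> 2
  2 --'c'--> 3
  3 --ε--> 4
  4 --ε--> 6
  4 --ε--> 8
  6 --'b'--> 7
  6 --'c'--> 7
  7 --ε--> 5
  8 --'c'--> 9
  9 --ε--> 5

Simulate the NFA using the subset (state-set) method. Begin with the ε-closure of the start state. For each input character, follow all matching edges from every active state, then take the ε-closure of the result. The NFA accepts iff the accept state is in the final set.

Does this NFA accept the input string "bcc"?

initial (ε-close {0}): {0}
'b' @ 1: {1,2}
'c' @ 2: {3,4,6,8}
'c' @ 3: {5,7,9}  [accepting]
end set {5,7,9} — state 5 in

Answer: ACCEPT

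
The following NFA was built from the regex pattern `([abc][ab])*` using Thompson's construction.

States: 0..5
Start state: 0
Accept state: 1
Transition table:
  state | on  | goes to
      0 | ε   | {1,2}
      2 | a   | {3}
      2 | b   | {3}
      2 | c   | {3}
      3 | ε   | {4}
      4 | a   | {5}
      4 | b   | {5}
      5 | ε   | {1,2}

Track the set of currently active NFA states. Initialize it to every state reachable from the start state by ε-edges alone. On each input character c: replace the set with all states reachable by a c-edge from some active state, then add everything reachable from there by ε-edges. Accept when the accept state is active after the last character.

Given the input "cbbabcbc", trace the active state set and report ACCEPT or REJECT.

Answer: REJECT

Trace:
S₀ = ε-closure({0}) = {0,1,2}
'c' @ 1: {3,4}
'b' @ 2: {1,2,5}  (accept∈set)
'b' @ 3: {3,4}
'a' @ 4: {1,2,5}  (accept∈set)
'b' @ 5: {3,4}
'c' @ 6: {}  — state set empty
rest 'bc' ignored (set empty)
final: {}; accept 1 not in set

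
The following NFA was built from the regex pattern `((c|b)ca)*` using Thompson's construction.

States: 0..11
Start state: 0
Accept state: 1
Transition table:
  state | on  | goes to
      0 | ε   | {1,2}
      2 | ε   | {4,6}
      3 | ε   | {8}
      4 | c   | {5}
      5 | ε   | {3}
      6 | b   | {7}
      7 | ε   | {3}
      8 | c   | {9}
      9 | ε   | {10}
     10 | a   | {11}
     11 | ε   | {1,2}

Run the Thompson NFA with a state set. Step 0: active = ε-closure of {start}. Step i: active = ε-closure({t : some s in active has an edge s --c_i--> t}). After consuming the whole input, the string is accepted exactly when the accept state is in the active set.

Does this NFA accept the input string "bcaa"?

Answer: REJECT

Derivation:
S₀ = ε-closure({0}) = {0,1,2,4,6}
'b' @ 1: {3,7,8}
'c' @ 2: {9,10}
'a' @ 3: {1,2,4,6,11}  [accepting]
'a' @ 4: {}  — no active states
end set {} — state 1 not in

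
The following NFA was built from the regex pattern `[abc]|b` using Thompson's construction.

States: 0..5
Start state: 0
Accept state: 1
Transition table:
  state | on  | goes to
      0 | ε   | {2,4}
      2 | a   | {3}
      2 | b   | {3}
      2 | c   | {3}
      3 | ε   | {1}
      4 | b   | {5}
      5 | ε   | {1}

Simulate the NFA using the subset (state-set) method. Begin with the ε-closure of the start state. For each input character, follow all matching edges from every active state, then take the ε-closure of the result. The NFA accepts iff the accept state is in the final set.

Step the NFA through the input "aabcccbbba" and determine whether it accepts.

S₀ = ε-closure({0}) = {0,2,4}
'a' @ 1: {1,3}  [accepting]
'a' @ 2: {}  — dead — no transitions
rest 'bcccbbba' ignored (set empty)
final: {}; accept 1 not in set

Answer: REJECT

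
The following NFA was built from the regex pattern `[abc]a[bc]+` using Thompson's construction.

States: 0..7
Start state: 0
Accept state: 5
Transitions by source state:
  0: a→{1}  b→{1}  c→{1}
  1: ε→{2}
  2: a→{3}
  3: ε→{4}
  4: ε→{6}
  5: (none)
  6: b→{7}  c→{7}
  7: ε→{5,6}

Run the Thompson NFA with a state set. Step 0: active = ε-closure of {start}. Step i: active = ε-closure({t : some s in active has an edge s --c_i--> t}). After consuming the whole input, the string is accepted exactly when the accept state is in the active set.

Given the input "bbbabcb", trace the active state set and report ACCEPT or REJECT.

Answer: REJECT

Trace:
start: ε-closure({0}) = {0}
'b' @ 1: {1,2}
'b' @ 2: {}  — no active states
rest 'babcb' ignored (set empty)
end set {} — state 5 not in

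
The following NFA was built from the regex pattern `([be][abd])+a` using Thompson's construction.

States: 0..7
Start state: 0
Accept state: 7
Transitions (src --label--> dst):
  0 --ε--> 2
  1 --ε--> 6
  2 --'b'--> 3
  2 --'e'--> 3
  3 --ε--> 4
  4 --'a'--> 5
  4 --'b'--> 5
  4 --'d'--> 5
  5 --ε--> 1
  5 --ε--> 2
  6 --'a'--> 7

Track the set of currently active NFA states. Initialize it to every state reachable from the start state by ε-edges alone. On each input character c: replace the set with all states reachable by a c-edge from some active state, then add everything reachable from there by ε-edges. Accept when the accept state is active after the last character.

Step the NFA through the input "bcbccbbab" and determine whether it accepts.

initial (ε-close {0}): {0,2}
'b' @ 1: {3,4}
'c' @ 2: {}  — state set empty
rest 'bccbbab' ignored (set empty)
final: {}; accept 7 not in set

Answer: REJECT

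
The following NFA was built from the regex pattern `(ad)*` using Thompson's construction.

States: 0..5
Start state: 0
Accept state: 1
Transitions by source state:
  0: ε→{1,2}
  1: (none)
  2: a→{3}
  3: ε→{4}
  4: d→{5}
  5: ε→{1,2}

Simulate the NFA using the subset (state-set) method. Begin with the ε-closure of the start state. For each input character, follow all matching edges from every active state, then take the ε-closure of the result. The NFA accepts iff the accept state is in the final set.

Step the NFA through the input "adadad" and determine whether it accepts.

Answer: ACCEPT

Steps:
S₀ = ε-closure({0}) = {0,1,2}
'a' @ 1: {3,4}
'd' @ 2: {1,2,5}  (accept∈set)
'a' @ 3: {3,4}
'd' @ 4: {1,2,5}  (accept∈set)
'a' @ 5: {3,4}
'd' @ 6: {1,2,5}  (accept∈set)
final: {1,2,5}; accept 1 in set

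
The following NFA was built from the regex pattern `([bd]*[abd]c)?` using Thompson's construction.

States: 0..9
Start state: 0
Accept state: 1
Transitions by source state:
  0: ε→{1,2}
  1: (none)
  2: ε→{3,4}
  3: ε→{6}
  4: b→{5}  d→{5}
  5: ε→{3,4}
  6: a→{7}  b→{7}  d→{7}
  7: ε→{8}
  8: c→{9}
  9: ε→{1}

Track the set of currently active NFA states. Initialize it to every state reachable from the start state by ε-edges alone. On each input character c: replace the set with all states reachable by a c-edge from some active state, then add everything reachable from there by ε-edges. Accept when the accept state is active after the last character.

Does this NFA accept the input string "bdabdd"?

Answer: REJECT

Steps:
S₀ = ε-closure({0}) = {0,1,2,3,4,6}
'b' @ 1: {3,4,5,6,7,8}
'd' @ 2: {3,4,5,6,7,8}
'a' @ 3: {7,8}
'b' @ 4: {}  — no active states
rest 'dd' ignored (set empty)
end set {} — state 1 not in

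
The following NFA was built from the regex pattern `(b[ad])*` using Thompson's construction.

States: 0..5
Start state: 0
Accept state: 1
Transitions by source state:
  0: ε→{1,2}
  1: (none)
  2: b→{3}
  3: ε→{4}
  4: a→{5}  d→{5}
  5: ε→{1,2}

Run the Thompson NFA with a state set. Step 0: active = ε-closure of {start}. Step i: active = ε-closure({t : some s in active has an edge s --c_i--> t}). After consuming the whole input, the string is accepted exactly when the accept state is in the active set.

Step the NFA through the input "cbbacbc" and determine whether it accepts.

initial (ε-close {0}): {0,1,2}
'c' @ 1: {}  — no active states
rest 'bbacbc' ignored (set empty)
end set {} — state 1 not in

Answer: REJECT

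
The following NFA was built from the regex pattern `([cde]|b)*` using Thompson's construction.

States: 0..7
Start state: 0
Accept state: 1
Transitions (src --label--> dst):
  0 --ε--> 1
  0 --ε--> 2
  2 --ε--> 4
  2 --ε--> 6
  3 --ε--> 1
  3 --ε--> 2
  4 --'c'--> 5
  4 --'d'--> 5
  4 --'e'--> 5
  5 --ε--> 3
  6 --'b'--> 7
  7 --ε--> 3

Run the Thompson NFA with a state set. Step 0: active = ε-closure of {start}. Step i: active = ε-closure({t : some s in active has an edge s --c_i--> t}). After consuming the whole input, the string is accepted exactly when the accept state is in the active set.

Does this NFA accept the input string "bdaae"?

Answer: REJECT

Trace:
S₀ = ε-closure({0}) = {0,1,2,4,6}
'b' @ 1: {1,2,3,4,6,7}  ✓accept
'd' @ 2: {1,2,3,4,5,6}  ✓accept
'a' @ 3: {}  — no active states
rest 'ae' ignored (set empty)
after full input: {}  (accept=1 not in)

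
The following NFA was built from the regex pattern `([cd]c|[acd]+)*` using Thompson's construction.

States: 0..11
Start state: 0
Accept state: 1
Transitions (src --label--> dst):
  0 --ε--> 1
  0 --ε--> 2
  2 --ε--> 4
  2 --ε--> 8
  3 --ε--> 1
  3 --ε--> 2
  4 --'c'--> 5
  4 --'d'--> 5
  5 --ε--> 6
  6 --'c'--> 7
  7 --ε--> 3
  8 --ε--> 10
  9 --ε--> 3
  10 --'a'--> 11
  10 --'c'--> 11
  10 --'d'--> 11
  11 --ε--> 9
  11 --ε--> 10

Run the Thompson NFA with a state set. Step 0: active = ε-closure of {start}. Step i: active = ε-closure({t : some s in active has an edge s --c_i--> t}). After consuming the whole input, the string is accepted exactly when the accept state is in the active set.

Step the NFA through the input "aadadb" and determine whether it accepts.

Answer: REJECT

Derivation:
start: ε-closure({0}) = {0,1,2,4,8,10}
'a' @ 1: {1,2,3,4,8,9,10,11}  [accepting]
'a' @ 2: {1,2,3,4,8,9,10,11}  [accepting]
'd' @ 3: {1,2,3,4,5,6,8,9,10,11}  [accepting]
'a' @ 4: {1,2,3,4,8,9,10,11}  [accepting]
'd' @ 5: {1,2,3,4,5,6,8,9,10,11}  [accepting]
'b' @ 6: {}  — state set empty
after full input: {}  (accept=1 not in)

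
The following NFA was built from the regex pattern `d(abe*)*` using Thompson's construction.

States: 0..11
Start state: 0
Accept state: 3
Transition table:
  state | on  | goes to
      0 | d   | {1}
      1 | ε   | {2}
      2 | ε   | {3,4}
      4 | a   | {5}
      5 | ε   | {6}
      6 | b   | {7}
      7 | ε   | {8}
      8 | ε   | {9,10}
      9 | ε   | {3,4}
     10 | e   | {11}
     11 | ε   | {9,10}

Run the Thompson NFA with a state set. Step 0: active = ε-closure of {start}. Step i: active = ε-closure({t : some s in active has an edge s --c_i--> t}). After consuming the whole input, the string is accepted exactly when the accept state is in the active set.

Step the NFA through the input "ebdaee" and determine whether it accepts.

Answer: REJECT

Trace:
initial (ε-close {0}): {0}
'e' @ 1: {}  — no active states
rest 'bdaee' ignored (set empty)
after full input: {}  (accept=3 not in)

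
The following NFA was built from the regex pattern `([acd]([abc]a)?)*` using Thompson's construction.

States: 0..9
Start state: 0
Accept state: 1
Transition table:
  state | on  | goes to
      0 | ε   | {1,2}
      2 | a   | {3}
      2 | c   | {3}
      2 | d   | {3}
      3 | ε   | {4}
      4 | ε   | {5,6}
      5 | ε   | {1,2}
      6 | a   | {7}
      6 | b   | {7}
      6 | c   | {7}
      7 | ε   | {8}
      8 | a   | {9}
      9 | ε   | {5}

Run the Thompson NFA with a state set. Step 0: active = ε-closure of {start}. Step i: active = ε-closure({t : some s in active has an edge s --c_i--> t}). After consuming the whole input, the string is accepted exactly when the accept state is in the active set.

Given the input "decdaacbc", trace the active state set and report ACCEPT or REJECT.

Answer: REJECT

Trace:
S₀ = ε-closure({0}) = {0,1,2}
'd' @ 1: {1,2,3,4,5,6}  (accept∈set)
'e' @ 2: {}  — no active states
rest 'cdaacbc' ignored (set empty)
after full input: {}  (accept=1 not in)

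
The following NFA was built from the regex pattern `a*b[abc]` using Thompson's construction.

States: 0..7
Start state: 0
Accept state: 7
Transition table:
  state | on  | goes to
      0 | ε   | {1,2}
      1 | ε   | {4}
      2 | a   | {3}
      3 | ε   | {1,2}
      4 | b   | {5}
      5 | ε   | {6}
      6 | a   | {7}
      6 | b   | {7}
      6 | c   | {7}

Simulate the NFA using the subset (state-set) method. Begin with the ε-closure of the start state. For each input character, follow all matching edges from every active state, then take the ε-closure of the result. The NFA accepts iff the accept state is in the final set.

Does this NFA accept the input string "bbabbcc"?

start: ε-closure({0}) = {0,1,2,4}
'b' @ 1: {5,6}
'b' @ 2: {7}  (accept∈set)
'a' @ 3: {}  — state set empty
rest 'bbcc' ignored (set empty)
after full input: {}  (accept=7 not in)

Answer: REJECT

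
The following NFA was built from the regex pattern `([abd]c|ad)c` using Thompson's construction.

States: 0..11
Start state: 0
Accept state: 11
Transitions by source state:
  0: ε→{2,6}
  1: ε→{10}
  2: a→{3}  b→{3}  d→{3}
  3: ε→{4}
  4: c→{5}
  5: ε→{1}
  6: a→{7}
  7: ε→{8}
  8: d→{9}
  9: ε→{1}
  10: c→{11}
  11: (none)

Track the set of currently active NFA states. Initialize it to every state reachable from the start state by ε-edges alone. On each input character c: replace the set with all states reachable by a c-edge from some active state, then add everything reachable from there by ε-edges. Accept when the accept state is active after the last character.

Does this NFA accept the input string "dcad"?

S₀ = ε-closure({0}) = {0,2,6}
'd' @ 1: {3,4}
'c' @ 2: {1,5,10}
'a' @ 3: {}  — no active states
rest 'd' ignored (set empty)
final: {}; accept 11 not in set

Answer: REJECT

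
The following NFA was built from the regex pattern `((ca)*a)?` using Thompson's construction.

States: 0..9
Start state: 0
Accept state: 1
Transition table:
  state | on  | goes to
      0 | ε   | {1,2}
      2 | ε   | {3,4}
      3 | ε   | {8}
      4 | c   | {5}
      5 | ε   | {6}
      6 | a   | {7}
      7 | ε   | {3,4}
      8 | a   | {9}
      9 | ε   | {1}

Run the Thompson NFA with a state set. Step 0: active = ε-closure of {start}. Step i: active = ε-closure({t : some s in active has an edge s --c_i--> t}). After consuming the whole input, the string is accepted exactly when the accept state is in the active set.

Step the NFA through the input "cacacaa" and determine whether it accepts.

S₀ = ε-closure({0}) = {0,1,2,3,4,8}
'c' @ 1: {5,6}
'a' @ 2: {3,4,7,8}
'c' @ 3: {5,6}
'a' @ 4: {3,4,7,8}
'c' @ 5: {5,6}
'a' @ 6: {3,4,7,8}
'a' @ 7: {1,9}  (accept∈set)
end set {1,9} — state 1 in

Answer: ACCEPT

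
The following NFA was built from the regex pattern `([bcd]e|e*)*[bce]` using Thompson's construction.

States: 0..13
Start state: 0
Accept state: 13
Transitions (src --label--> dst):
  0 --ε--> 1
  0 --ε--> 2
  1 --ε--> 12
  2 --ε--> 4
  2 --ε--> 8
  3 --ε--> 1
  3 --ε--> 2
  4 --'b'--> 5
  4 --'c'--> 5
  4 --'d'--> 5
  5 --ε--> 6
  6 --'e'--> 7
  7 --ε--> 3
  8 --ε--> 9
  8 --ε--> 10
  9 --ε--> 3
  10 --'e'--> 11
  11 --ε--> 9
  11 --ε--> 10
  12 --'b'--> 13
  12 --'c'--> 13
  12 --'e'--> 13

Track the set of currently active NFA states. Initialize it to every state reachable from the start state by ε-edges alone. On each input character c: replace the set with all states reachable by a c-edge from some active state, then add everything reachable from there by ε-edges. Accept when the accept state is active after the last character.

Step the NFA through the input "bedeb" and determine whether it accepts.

Answer: ACCEPT

Steps:
initial (ε-close {0}): {0,1,2,3,4,8,9,10,12}
'b' @ 1: {5,6,13}  [accepting]
'e' @ 2: {1,2,3,4,7,8,9,10,12}
'd' @ 3: {5,6}
'e' @ 4: {1,2,3,4,7,8,9,10,12}
'b' @ 5: {5,6,13}  [accepting]
final: {5,6,13}; accept 13 in set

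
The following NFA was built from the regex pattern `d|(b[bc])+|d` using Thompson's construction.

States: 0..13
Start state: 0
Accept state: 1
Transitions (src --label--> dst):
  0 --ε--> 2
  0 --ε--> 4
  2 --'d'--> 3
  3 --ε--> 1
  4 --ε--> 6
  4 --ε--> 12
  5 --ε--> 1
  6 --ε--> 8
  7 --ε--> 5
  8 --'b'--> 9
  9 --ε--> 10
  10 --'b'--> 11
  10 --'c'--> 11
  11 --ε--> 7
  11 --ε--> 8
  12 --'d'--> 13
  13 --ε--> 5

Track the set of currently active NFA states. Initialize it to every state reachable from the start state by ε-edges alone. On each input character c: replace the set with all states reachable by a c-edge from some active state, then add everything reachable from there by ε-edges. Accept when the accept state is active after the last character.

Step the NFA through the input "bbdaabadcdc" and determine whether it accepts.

initial (ε-close {0}): {0,2,4,6,8,12}
'b' @ 1: {9,10}
'b' @ 2: {1,5,7,8,11}  (accept∈set)
'd' @ 3: {}  — state set empty
rest 'aabadcdc' ignored (set empty)
final: {}; accept 1 not in set

Answer: REJECT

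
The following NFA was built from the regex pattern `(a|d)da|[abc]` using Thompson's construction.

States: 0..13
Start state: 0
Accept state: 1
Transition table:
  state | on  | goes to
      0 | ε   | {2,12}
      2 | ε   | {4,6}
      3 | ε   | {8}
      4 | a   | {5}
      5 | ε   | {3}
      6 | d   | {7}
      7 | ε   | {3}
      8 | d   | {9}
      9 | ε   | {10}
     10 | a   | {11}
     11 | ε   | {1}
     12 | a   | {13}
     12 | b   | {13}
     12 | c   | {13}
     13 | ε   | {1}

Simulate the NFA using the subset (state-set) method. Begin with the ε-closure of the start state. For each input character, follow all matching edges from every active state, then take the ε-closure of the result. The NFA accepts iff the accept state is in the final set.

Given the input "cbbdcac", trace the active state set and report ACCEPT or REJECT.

Answer: REJECT

Steps:
S₀ = ε-closure({0}) = {0,2,4,6,12}
'c' @ 1: {1,13}  (accept∈set)
'b' @ 2: {}  — state set empty
rest 'bdcac' ignored (set empty)
end set {} — state 1 not in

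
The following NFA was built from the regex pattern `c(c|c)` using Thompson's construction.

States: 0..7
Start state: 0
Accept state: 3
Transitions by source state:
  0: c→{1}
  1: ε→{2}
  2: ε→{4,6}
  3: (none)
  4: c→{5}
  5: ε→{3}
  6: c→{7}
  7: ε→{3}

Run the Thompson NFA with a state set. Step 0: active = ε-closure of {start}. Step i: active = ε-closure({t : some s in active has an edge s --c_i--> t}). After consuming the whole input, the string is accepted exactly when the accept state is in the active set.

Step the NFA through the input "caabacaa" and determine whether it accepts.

Answer: REJECT

Derivation:
start: ε-closure({0}) = {0}
'c' @ 1: {1,2,4,6}
'a' @ 2: {}  — dead — no transitions
rest 'abacaa' ignored (set empty)
final: {}; accept 3 not in set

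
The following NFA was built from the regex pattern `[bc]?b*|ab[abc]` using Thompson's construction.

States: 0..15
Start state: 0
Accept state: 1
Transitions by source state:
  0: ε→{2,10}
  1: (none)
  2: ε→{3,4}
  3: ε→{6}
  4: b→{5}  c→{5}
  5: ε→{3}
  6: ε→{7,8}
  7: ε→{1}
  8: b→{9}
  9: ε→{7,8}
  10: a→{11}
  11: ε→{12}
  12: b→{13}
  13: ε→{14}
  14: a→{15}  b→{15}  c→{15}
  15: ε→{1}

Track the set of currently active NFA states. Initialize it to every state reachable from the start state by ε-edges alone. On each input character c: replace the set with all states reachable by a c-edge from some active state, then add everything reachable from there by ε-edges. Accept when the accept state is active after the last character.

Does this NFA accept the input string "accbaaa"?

Answer: REJECT

Steps:
start: ε-closure({0}) = {0,1,2,3,4,6,7,8,10}
'a' @ 1: {11,12}
'c' @ 2: {}  — state set empty
rest 'cbaaa' ignored (set empty)
after full input: {}  (accept=1 not in)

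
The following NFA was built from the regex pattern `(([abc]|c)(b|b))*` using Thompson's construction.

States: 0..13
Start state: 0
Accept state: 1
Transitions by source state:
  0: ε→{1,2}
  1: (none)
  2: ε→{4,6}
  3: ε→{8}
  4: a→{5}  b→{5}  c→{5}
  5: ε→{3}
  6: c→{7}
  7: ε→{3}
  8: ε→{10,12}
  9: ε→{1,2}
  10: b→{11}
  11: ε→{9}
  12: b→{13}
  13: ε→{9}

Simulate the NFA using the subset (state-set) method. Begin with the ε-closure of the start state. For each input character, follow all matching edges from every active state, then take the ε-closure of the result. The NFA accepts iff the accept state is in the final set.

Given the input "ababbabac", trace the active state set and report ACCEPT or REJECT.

initial (ε-close {0}): {0,1,2,4,6}
'a' @ 1: {3,5,8,10,12}
'b' @ 2: {1,2,4,6,9,11,13}  ✓accept
'a' @ 3: {3,5,8,10,12}
'b' @ 4: {1,2,4,6,9,11,13}  ✓accept
'b' @ 5: {3,5,8,10,12}
'a' @ 6: {}  — no active states
rest 'bac' ignored (set empty)
final: {}; accept 1 not in set

Answer: REJECT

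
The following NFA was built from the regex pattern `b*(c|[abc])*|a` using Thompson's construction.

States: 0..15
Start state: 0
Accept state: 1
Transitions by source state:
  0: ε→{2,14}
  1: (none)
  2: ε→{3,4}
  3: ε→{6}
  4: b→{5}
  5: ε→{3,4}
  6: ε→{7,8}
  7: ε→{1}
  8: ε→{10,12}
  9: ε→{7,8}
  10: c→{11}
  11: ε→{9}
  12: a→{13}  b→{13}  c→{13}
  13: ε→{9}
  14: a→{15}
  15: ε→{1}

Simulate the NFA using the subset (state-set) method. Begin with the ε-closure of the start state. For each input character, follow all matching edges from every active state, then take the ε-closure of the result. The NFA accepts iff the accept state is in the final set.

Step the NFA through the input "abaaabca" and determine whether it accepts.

initial (ε-close {0}): {0,1,2,3,4,6,7,8,10,12,14}
'a' @ 1: {1,7,8,9,10,12,13,15}  (accept∈set)
'b' @ 2: {1,7,8,9,10,12,13}  (accept∈set)
'a' @ 3: {1,7,8,9,10,12,13}  (accept∈set)
'a' @ 4: {1,7,8,9,10,12,13}  (accept∈set)
'a' @ 5: {1,7,8,9,10,12,13}  (accept∈set)
'b' @ 6: {1,7,8,9,10,12,13}  (accept∈set)
'c' @ 7: {1,7,8,9,10,11,12,13}  (accept∈set)
'a' @ 8: {1,7,8,9,10,12,13}  (accept∈set)
end set {1,7,8,9,10,12,13} — state 1 in

Answer: ACCEPT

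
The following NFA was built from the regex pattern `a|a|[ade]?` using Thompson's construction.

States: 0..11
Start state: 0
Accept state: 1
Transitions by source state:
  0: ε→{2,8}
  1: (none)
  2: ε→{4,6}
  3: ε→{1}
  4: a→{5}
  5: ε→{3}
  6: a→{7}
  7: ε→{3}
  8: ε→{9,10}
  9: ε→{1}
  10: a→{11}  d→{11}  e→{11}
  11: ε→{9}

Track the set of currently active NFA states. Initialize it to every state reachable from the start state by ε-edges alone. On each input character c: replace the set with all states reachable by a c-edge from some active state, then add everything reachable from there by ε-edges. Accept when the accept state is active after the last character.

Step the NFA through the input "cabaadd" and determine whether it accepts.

Answer: REJECT

Steps:
S₀ = ε-closure({0}) = {0,1,2,4,6,8,9,10}
'c' @ 1: {}  — state set empty
rest 'abaadd' ignored (set empty)
after full input: {}  (accept=1 not in)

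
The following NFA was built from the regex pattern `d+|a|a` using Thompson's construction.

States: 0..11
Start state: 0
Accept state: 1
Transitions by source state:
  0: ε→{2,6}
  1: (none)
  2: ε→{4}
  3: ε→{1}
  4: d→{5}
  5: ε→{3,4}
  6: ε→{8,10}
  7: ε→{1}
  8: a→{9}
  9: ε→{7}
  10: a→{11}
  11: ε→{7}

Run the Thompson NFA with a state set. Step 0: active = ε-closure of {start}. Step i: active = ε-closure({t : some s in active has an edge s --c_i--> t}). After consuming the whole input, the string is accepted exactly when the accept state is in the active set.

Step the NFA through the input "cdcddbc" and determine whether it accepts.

Answer: REJECT

Derivation:
start: ε-closure({0}) = {0,2,4,6,8,10}
'c' @ 1: {}  — no active states
rest 'dcddbc' ignored (set empty)
final: {}; accept 1 not in set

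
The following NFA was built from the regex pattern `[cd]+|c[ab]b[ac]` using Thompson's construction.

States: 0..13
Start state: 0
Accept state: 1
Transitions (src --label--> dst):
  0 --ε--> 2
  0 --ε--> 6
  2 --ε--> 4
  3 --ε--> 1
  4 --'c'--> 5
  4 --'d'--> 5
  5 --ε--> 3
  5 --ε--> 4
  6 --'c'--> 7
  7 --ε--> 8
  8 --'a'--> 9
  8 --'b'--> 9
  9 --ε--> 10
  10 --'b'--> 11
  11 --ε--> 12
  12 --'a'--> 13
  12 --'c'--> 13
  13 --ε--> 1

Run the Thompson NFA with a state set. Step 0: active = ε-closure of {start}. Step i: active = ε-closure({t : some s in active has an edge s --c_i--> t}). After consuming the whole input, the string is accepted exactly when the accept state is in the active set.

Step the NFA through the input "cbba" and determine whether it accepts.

start: ε-closure({0}) = {0,2,4,6}
'c' @ 1: {1,3,4,5,7,8}  ✓accept
'b' @ 2: {9,10}
'b' @ 3: {11,12}
'a' @ 4: {1,13}  ✓accept
final: {1,13}; accept 1 in set

Answer: ACCEPT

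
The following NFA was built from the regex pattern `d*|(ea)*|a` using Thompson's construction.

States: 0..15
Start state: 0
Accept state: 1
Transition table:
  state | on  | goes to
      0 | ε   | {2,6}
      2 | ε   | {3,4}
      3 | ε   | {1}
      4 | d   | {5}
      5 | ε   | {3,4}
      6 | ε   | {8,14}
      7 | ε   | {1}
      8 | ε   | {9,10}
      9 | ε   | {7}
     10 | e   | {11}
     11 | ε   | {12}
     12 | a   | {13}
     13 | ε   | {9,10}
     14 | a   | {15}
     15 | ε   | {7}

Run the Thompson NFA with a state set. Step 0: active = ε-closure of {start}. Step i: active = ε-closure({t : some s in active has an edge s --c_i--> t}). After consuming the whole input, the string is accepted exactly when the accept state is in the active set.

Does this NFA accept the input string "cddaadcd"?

start: ε-closure({0}) = {0,1,2,3,4,6,7,8,9,10,14}
'c' @ 1: {}  — dead — no transitions
rest 'ddaadcd' ignored (set empty)
after full input: {}  (accept=1 not in)

Answer: REJECT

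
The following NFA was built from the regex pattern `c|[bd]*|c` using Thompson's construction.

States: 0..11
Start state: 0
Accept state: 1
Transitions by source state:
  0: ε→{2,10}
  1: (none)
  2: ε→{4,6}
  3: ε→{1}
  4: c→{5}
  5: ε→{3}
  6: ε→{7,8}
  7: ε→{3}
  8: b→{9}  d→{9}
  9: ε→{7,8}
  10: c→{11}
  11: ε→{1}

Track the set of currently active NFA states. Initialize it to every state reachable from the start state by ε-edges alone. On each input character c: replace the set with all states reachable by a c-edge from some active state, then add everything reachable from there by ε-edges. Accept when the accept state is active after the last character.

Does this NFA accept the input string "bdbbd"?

Answer: ACCEPT

Trace:
start: ε-closure({0}) = {0,1,2,3,4,6,7,8,10}
'b' @ 1: {1,3,7,8,9}  [accepting]
'd' @ 2: {1,3,7,8,9}  [accepting]
'b' @ 3: {1,3,7,8,9}  [accepting]
'b' @ 4: {1,3,7,8,9}  [accepting]
'd' @ 5: {1,3,7,8,9}  [accepting]
after full input: {1,3,7,8,9}  (accept=1 in)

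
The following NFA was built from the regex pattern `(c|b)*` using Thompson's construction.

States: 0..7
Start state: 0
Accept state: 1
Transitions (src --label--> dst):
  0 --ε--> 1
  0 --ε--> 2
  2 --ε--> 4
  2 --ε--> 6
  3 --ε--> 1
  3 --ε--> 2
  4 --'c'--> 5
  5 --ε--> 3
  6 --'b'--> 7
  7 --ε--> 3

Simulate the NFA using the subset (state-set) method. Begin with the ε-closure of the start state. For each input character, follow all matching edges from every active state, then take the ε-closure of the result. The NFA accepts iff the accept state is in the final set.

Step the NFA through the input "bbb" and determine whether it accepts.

start: ε-closure({0}) = {0,1,2,4,6}
'b' @ 1: {1,2,3,4,6,7}  ✓accept
'b' @ 2: {1,2,3,4,6,7}  ✓accept
'b' @ 3: {1,2,3,4,6,7}  ✓accept
final: {1,2,3,4,6,7}; accept 1 in set

Answer: ACCEPT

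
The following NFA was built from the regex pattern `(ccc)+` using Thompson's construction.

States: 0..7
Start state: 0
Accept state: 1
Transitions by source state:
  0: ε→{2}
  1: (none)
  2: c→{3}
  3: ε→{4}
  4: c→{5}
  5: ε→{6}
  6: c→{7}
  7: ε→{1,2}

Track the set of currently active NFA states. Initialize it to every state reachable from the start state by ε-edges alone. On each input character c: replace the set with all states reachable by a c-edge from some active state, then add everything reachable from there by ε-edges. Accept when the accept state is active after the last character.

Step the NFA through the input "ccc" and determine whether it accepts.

Answer: ACCEPT

Trace:
start: ε-closure({0}) = {0,2}
'c' @ 1: {3,4}
'c' @ 2: {5,6}
'c' @ 3: {1,2,7}  ✓accept
end set {1,2,7} — state 1 in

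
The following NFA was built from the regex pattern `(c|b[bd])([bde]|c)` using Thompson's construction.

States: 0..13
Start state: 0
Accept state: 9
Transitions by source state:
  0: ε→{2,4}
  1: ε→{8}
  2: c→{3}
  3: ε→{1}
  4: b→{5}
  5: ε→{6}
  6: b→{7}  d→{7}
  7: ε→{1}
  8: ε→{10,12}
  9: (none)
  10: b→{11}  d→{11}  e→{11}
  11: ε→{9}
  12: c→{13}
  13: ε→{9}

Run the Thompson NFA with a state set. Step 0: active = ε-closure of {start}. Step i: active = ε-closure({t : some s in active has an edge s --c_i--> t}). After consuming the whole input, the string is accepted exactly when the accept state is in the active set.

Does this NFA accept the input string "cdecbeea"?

initial (ε-close {0}): {0,2,4}
'c' @ 1: {1,3,8,10,12}
'd' @ 2: {9,11}  [accepting]
'e' @ 3: {}  — dead — no transitions
rest 'cbeea' ignored (set empty)
after full input: {}  (accept=9 not in)

Answer: REJECT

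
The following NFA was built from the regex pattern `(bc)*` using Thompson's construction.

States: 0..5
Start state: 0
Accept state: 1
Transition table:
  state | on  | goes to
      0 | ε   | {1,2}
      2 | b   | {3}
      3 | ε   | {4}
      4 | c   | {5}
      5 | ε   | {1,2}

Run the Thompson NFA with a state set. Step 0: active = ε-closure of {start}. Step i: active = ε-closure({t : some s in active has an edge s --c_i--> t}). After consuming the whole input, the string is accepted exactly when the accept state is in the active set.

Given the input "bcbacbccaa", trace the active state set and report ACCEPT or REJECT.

Answer: REJECT

Trace:
S₀ = ε-closure({0}) = {0,1,2}
'b' @ 1: {3,4}
'c' @ 2: {1,2,5}  ✓accept
'b' @ 3: {3,4}
'a' @ 4: {}  — state set empty
rest 'cbccaa' ignored (set empty)
end set {} — state 1 not in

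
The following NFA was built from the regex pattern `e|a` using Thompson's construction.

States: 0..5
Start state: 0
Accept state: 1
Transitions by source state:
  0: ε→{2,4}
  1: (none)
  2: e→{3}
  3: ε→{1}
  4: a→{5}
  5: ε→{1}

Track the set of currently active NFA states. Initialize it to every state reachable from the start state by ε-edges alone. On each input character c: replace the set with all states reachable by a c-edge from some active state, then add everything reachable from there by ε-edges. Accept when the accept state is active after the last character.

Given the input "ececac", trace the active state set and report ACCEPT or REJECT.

S₀ = ε-closure({0}) = {0,2,4}
'e' @ 1: {1,3}  (accept∈set)
'c' @ 2: {}  — state set empty
rest 'ecac' ignored (set empty)
final: {}; accept 1 not in set

Answer: REJECT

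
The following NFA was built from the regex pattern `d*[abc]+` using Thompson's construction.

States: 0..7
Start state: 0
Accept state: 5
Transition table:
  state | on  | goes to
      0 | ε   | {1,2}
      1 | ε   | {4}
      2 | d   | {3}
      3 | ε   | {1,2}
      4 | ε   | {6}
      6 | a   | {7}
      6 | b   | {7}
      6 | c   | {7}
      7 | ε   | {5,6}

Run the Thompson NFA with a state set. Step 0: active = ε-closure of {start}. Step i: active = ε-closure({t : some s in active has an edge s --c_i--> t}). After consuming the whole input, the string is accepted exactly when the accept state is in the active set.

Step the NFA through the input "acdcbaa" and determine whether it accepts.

Answer: REJECT

Derivation:
S₀ = ε-closure({0}) = {0,1,2,4,6}
'a' @ 1: {5,6,7}  (accept∈set)
'c' @ 2: {5,6,7}  (accept∈set)
'd' @ 3: {}  — dead — no transitions
rest 'cbaa' ignored (set empty)
end set {} — state 5 not in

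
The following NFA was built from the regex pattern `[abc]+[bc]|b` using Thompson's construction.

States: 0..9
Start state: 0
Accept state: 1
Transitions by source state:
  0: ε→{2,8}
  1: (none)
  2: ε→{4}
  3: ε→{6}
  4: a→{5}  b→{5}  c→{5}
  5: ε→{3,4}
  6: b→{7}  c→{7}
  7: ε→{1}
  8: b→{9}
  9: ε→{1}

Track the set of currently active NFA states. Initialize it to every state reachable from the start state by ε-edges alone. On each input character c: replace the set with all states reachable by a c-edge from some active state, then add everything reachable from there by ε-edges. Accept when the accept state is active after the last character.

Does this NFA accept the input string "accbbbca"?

Answer: REJECT

Trace:
initial (ε-close {0}): {0,2,4,8}
'a' @ 1: {3,4,5,6}
'c' @ 2: {1,3,4,5,6,7}  [accepting]
'c' @ 3: {1,3,4,5,6,7}  [accepting]
'b' @ 4: {1,3,4,5,6,7}  [accepting]
'b' @ 5: {1,3,4,5,6,7}  [accepting]
'b' @ 6: {1,3,4,5,6,7}  [accepting]
'c' @ 7: {1,3,4,5,6,7}  [accepting]
'a' @ 8: {3,4,5,6}
end set {3,4,5,6} — state 1 not in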